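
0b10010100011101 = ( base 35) 7QG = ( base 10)9501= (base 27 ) D0O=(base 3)111000220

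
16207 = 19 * 853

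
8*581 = 4648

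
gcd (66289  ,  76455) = 1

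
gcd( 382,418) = 2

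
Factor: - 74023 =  - 79^1*937^1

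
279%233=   46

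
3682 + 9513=13195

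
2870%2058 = 812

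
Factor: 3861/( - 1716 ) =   -  2^( - 2 ) * 3^2 = - 9/4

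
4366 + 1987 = 6353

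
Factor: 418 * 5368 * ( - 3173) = -7119653552 = -  2^4*11^2*19^2*61^1*167^1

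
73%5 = 3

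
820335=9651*85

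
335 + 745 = 1080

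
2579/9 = 286 + 5/9 = 286.56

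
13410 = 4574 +8836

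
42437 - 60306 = - 17869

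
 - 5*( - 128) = 640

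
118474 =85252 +33222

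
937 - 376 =561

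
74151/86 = 74151/86=862.22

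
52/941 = 52/941  =  0.06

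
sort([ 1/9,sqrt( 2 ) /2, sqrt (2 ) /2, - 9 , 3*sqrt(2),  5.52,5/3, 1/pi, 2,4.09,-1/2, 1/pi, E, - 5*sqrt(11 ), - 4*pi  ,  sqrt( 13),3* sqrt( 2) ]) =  [ - 5 * sqrt(11 ), - 4  *  pi,- 9 ,-1/2, 1/9,  1/pi , 1/pi,sqrt(2 ) /2, sqrt ( 2) /2, 5/3,  2,E, sqrt( 13 ), 4.09,  3*sqrt( 2 ), 3 * sqrt( 2 ),  5.52 ]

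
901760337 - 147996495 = 753763842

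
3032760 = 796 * 3810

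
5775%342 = 303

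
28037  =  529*53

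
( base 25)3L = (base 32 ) 30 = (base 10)96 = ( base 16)60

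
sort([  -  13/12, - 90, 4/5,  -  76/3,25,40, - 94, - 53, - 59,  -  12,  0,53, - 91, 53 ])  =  [ - 94,-91,-90, - 59,-53, - 76/3 , - 12, -13/12,0,  4/5,25, 40, 53 , 53 ] 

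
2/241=2/241 = 0.01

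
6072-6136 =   -  64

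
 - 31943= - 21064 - 10879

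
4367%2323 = 2044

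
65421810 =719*90990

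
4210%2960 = 1250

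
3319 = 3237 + 82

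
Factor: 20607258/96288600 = 2^ ( - 2 )*5^( - 2) * 7^1 * 419^1*1171^1*160481^( - 1) = 3434543/16048100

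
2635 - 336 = 2299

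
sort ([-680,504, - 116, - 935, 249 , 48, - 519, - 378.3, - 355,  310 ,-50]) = [ - 935, - 680, - 519, - 378.3, - 355, - 116, - 50,48, 249,310,504]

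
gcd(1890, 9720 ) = 270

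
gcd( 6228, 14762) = 2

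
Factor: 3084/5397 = 2^2*7^( - 1)=4/7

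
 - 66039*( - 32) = 2113248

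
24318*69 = 1677942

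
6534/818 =3267/409 = 7.99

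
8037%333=45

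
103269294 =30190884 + 73078410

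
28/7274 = 14/3637=0.00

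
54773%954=395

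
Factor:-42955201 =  - 3947^1*10883^1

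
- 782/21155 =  - 782/21155 =-0.04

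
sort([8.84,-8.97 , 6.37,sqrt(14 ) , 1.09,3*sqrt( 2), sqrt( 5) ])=[  -  8.97,1.09,sqrt(5), sqrt( 14),3*sqrt(2), 6.37,8.84 ]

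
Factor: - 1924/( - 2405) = 2^2*5^ ( - 1) = 4/5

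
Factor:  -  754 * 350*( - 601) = 158603900 = 2^2*5^2*7^1*13^1*29^1 * 601^1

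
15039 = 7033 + 8006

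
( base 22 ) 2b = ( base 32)1N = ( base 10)55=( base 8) 67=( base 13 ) 43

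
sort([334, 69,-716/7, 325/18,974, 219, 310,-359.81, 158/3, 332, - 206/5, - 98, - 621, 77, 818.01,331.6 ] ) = [ - 621, - 359.81,-716/7, - 98,-206/5, 325/18, 158/3, 69, 77, 219, 310, 331.6,332,334,  818.01,974] 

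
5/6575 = 1/1315 = 0.00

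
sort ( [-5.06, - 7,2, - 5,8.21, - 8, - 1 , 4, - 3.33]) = [ - 8,-7,-5.06, - 5, - 3.33, -1, 2 , 4,8.21 ]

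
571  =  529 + 42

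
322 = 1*322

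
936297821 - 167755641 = 768542180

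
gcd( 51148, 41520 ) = 4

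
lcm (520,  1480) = 19240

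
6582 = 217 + 6365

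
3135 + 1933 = 5068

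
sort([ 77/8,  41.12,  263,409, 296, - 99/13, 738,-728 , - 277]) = [ - 728, - 277,- 99/13, 77/8,  41.12 , 263,  296,409,738 ] 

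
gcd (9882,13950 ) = 18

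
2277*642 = 1461834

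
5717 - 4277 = 1440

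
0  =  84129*0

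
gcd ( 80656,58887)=1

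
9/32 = 9/32 = 0.28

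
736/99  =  736/99 = 7.43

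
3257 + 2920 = 6177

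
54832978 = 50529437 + 4303541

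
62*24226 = 1502012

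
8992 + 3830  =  12822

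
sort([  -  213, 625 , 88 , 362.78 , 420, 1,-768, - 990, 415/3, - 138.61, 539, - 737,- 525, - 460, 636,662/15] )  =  [ - 990, - 768,  -  737, - 525,- 460 , - 213 ,- 138.61, 1, 662/15, 88, 415/3,362.78 , 420, 539, 625, 636]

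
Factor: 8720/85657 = 2^4* 5^1*11^(-1 )*13^( - 1 )*109^1*599^( - 1 ) 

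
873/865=1 + 8/865= 1.01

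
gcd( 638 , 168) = 2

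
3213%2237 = 976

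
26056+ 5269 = 31325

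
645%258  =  129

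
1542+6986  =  8528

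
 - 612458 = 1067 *(  -  574) 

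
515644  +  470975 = 986619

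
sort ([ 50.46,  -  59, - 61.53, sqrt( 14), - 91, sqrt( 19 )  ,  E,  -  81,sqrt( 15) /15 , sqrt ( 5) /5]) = [-91, -81, - 61.53, - 59, sqrt( 15) /15,sqrt ( 5)/5,E, sqrt( 14 ), sqrt(19 ), 50.46 ]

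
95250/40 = 2381 + 1/4 =2381.25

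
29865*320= 9556800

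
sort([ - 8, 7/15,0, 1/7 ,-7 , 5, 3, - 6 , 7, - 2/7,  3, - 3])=[ - 8, - 7, - 6,-3, - 2/7,0, 1/7, 7/15,  3, 3, 5, 7] 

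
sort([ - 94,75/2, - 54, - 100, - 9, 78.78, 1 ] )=[- 100, - 94 ,-54, - 9, 1,75/2,78.78 ]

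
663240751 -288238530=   375002221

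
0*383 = 0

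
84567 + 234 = 84801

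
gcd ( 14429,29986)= 47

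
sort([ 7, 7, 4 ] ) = [ 4,7, 7 ]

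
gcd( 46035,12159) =9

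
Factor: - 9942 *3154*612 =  - 19190525616 = - 2^4*3^3*17^1*19^1*83^1*1657^1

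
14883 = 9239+5644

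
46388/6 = 7731+1/3 = 7731.33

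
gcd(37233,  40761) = 63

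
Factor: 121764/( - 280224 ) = -73/168= -2^( - 3)*3^(-1 )*7^(-1 )* 73^1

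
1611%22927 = 1611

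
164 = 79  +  85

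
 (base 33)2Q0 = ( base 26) 4CK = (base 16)BDC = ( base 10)3036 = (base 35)2GQ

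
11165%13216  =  11165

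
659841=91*7251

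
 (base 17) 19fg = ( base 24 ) DC9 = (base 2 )1111001101001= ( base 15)2490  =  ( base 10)7785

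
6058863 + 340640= 6399503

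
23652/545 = 23652/545 = 43.40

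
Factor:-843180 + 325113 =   -  3^2*11^1*5233^1 = - 518067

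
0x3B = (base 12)4B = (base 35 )1O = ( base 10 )59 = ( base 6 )135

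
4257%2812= 1445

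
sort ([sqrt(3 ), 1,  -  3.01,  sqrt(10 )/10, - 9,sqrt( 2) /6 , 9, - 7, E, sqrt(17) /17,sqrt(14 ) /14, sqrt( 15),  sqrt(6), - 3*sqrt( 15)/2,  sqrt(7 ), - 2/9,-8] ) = [  -  9, - 8, - 7,-3*sqrt( 15)/2, - 3.01 , - 2/9, sqrt(2)/6, sqrt( 17 ) /17, sqrt( 14)/14 , sqrt(10)/10 , 1, sqrt(3),sqrt( 6), sqrt( 7 ), E,sqrt( 15),9 ]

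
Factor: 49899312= 2^4*3^2 *197^1* 1759^1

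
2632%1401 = 1231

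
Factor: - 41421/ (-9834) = 2^(-1)*11^( - 1)*149^( - 1)*13807^1 = 13807/3278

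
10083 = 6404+3679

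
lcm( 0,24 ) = 0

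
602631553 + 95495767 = 698127320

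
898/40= 449/20=22.45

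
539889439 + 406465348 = 946354787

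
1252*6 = 7512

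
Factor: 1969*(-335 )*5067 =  - 3^2 * 5^1*11^1*67^1 * 179^1*563^1 =-3342269205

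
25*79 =1975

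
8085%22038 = 8085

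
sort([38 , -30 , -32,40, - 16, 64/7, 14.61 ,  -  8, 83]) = [ - 32,- 30, - 16, - 8, 64/7, 14.61, 38, 40, 83]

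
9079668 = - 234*( - 38802)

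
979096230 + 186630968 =1165727198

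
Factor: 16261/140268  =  2^( - 2)*3^( - 1)*7^1 *23^1*101^1*11689^( - 1)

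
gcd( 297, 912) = 3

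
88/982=44/491= 0.09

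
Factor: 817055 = 5^1 *163411^1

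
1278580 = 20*63929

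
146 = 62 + 84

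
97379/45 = 2163 + 44/45   =  2163.98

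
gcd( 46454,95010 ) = 2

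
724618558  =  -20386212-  - 745004770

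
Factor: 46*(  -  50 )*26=  -  2^3*5^2*13^1*23^1 = - 59800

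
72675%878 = 679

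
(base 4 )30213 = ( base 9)1086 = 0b1100100111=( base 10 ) 807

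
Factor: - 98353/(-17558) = 2^( - 1 )*59^1*1667^1 * 8779^( -1) 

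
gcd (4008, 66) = 6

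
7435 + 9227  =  16662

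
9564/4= 2391=2391.00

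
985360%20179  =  16768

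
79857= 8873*9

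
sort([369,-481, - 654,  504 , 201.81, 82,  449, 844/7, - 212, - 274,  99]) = [-654, - 481, - 274, - 212, 82 , 99,844/7,201.81 , 369,449, 504 ] 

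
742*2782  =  2064244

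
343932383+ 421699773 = 765632156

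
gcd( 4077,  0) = 4077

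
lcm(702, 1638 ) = 4914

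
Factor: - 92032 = - 2^7 * 719^1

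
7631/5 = 1526 + 1/5  =  1526.20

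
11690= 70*167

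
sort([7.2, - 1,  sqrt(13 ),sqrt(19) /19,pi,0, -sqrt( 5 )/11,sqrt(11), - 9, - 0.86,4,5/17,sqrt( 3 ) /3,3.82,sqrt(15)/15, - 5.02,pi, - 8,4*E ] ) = [ - 9, - 8, - 5.02, - 1 ,-0.86, - sqrt(5) /11,0, sqrt ( 19 )/19,sqrt(15)/15,5/17, sqrt( 3) /3,pi , pi, sqrt (11),sqrt ( 13),  3.82,4,7.2,4*E ] 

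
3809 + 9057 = 12866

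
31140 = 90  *346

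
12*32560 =390720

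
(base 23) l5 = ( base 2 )111101000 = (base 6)2132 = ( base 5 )3423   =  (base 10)488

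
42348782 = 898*47159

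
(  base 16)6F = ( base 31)3I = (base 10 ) 111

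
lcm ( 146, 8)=584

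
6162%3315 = 2847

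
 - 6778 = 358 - 7136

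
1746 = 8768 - 7022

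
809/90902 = 809/90902 = 0.01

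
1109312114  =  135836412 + 973475702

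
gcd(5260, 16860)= 20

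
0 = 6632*0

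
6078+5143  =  11221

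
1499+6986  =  8485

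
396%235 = 161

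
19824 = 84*236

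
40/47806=20/23903 =0.00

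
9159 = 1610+7549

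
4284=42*102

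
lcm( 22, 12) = 132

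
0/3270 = 0=0.00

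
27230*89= 2423470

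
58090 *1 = 58090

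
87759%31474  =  24811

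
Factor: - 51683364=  - 2^2*3^2*877^1 *1637^1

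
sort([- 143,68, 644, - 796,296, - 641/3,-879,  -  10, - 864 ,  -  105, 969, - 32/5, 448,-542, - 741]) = [-879,- 864,- 796,  -  741, - 542, -641/3, - 143, - 105, - 10, -32/5,68, 296, 448,644, 969]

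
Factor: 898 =2^1 * 449^1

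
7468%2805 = 1858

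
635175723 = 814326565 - 179150842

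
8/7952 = 1/994 =0.00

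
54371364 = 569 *95556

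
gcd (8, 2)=2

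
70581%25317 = 19947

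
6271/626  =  6271/626=10.02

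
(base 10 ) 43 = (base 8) 53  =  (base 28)1f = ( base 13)34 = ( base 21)21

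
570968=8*71371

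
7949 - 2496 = 5453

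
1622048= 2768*586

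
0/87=0 = 0.00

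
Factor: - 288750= -2^1*3^1*5^4*7^1*11^1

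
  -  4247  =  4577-8824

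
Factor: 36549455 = 5^1*7309891^1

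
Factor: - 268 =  - 2^2*67^1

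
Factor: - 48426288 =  - 2^4 *3^1* 19^1*29^1*1831^1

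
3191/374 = 8 + 199/374 = 8.53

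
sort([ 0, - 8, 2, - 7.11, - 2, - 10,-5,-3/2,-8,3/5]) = [ - 10, - 8,-8,-7.11, - 5, - 2, - 3/2, 0,  3/5, 2 ] 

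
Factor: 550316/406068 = 3^ (-1) *137^ ( - 1)*557^1  =  557/411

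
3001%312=193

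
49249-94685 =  - 45436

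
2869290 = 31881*90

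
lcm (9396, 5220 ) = 46980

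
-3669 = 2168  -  5837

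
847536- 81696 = 765840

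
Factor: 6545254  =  2^1*239^1*13693^1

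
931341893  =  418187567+513154326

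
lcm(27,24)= 216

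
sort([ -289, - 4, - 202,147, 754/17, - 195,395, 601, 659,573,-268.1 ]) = [ - 289, - 268.1, - 202 , - 195,-4 , 754/17,147, 395, 573 , 601 , 659 ]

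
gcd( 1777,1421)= 1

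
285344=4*71336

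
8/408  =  1/51=0.02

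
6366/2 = 3183 = 3183.00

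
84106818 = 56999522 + 27107296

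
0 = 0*1475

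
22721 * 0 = 0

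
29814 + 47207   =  77021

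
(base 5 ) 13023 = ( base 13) 5cc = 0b1111110101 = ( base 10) 1013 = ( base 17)38A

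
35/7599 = 35/7599 = 0.00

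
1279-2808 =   -  1529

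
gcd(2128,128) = 16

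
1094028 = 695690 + 398338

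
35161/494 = 35161/494 = 71.18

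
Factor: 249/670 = 2^( - 1)*3^1*5^(-1)*67^(-1 )*83^1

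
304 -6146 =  - 5842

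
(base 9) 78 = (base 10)71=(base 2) 1000111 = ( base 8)107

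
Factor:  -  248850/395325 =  - 2^1 * 79^1 * 251^( - 1 )= - 158/251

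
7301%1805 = 81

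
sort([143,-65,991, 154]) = [-65,143,154,991 ]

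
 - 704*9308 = -6552832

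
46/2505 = 46/2505 = 0.02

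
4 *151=604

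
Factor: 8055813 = 3^1*353^1*7607^1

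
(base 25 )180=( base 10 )825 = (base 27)13f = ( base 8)1471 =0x339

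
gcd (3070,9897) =1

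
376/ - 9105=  - 1 + 8729/9105 = -0.04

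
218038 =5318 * 41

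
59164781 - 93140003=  - 33975222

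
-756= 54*( - 14) 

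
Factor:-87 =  - 3^1*29^1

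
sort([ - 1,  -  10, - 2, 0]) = [ - 10, - 2, - 1,0]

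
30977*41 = 1270057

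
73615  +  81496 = 155111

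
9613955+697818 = 10311773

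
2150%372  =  290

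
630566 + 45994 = 676560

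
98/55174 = 1/563 = 0.00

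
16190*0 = 0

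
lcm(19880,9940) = 19880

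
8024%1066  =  562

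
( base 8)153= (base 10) 107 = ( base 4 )1223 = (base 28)3n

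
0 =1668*0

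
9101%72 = 29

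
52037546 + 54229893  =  106267439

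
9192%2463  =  1803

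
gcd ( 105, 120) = 15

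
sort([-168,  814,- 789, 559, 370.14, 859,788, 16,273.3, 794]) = [ - 789, - 168, 16,  273.3, 370.14, 559, 788, 794,814, 859]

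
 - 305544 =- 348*878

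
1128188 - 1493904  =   - 365716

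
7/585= 7/585  =  0.01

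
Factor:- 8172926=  - 2^1 * 19^1  *  215077^1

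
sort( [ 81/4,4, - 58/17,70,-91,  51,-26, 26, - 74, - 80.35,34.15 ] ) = [ - 91  , - 80.35, - 74, - 26, - 58/17,4,81/4,26, 34.15, 51, 70] 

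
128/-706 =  - 1 + 289/353 = - 0.18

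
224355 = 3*74785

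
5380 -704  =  4676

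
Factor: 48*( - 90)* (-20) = 86400 = 2^7*3^3*5^2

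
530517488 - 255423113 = 275094375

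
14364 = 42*342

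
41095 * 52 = 2136940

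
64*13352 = 854528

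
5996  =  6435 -439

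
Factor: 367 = 367^1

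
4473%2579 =1894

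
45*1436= 64620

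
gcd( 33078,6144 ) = 6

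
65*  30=1950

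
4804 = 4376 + 428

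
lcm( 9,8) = 72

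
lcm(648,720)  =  6480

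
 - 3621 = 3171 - 6792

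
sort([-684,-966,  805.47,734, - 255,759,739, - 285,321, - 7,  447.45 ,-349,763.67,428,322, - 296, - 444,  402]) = [ - 966,-684, - 444,  -  349, - 296,-285,-255,-7, 321, 322,402, 428,447.45, 734,739, 759  ,  763.67,805.47 ] 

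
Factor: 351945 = 3^4*5^1*11^1*79^1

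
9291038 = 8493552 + 797486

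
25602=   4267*6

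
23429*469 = 10988201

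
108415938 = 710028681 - 601612743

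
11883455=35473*335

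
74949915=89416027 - 14466112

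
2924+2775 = 5699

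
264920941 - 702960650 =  - 438039709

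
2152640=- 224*( - 9610 )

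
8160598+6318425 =14479023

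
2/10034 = 1/5017 = 0.00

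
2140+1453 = 3593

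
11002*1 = 11002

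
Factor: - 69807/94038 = - 23269/31346= - 2^( - 1)*7^ ( - 1)*2239^( - 1)*  23269^1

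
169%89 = 80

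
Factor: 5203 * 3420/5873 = 17794260/5873 = 2^2*3^2*5^1 * 7^(  -  1)*11^2*19^1 * 43^1 * 839^ (-1 )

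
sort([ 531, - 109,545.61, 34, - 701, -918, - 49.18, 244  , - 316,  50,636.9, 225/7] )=[ - 918 ,-701,-316, - 109, - 49.18, 225/7, 34,50, 244, 531,  545.61, 636.9 ] 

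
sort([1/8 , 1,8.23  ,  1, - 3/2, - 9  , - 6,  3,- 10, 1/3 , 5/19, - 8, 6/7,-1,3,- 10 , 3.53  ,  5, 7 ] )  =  [ - 10, - 10, - 9,- 8, - 6 , - 3/2, - 1, 1/8,  5/19, 1/3, 6/7, 1,1, 3, 3,3.53,  5,7, 8.23]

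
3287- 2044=1243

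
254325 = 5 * 50865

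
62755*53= 3326015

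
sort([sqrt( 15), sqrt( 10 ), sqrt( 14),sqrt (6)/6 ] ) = [sqrt(6) /6, sqrt( 10), sqrt ( 14 ),sqrt(15) ] 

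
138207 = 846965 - 708758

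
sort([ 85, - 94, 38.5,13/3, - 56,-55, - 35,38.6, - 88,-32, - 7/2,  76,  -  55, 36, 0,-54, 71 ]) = [ - 94, - 88, - 56, - 55,- 55, - 54, - 35, - 32 , - 7/2, 0,13/3,36, 38.5, 38.6, 71, 76,85]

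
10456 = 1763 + 8693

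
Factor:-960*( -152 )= 2^9*3^1*5^1 * 19^1 = 145920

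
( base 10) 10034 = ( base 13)474b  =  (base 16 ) 2732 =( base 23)im6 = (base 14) 392A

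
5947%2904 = 139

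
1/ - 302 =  - 1 + 301/302 = - 0.00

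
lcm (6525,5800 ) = 52200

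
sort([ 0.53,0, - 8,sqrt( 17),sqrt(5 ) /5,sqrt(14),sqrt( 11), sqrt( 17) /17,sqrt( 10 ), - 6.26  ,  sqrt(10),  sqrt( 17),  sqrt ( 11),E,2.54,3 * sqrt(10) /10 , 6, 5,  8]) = [ - 8, - 6.26,0,sqrt(17 ) /17,sqrt(5 ) /5, 0.53,3*sqrt(10 ) /10, 2.54,E, sqrt(10),sqrt(10 ),sqrt(11), sqrt(11 ),sqrt( 14),  sqrt(17 ), sqrt(17),5,6, 8]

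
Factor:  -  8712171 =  - 3^3*13^1*24821^1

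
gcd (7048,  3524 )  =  3524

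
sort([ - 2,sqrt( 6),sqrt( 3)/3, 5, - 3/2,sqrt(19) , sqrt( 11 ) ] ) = [ -2,-3/2, sqrt(3)/3,sqrt(6),sqrt( 11),sqrt(19),5] 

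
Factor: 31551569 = 7^1*1493^1*3019^1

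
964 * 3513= 3386532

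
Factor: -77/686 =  - 2^( - 1)* 7^( - 2 ) *11^1=- 11/98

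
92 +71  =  163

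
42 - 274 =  - 232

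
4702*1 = 4702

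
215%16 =7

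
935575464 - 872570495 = 63004969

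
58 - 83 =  - 25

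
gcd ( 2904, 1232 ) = 88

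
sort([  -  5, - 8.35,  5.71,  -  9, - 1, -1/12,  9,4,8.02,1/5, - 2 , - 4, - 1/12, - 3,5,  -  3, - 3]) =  [ -9, - 8.35, - 5, - 4, - 3, - 3, - 3, - 2 , -1,-1/12, - 1/12,1/5,4,5,5.71,8.02, 9] 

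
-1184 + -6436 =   -  7620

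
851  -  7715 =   -  6864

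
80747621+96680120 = 177427741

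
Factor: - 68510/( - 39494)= 5^1*7^( - 2 )*17^1=85/49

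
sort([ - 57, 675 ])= [ - 57 , 675]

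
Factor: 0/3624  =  0^1 =0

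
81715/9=81715/9  =  9079.44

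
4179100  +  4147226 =8326326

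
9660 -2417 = 7243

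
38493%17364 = 3765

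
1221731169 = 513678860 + 708052309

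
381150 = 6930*55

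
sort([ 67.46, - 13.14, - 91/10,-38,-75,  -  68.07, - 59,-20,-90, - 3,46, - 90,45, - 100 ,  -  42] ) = [ - 100,-90,-90, - 75,-68.07,-59, - 42,-38, - 20,-13.14 , - 91/10,-3,45,  46,67.46] 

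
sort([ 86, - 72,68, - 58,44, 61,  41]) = [ - 72, - 58,41, 44, 61,68, 86]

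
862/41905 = 862/41905  =  0.02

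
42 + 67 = 109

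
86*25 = 2150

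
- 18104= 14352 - 32456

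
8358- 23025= - 14667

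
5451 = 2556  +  2895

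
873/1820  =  873/1820 = 0.48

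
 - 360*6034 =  - 2172240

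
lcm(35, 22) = 770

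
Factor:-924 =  - 2^2*3^1*7^1*11^1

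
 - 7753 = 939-8692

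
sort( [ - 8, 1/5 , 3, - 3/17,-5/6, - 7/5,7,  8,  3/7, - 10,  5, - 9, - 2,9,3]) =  [ -10, - 9,-8, - 2, - 7/5 , - 5/6, - 3/17, 1/5, 3/7,3,  3,5, 7, 8,9 ] 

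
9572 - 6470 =3102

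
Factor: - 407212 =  - 2^2*13^1*41^1*191^1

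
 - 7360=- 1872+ - 5488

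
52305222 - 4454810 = 47850412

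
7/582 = 7/582 = 0.01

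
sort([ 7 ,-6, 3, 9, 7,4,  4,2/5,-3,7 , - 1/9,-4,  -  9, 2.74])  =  [ - 9, - 6,  -  4, - 3, - 1/9, 2/5,2.74, 3, 4, 4,7, 7 , 7, 9]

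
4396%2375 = 2021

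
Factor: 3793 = 3793^1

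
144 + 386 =530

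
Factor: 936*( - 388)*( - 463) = 168146784  =  2^5*3^2*13^1*97^1*463^1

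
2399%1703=696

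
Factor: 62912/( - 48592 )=-2^2*983^1*3037^(  -  1) = -3932/3037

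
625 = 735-110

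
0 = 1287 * 0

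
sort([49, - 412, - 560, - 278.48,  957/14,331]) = [ - 560, - 412, - 278.48,49, 957/14 , 331 ]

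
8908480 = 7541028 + 1367452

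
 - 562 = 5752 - 6314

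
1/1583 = 1/1583 = 0.00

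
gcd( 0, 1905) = 1905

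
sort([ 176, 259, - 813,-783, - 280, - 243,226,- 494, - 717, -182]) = [ - 813, - 783, - 717, - 494,-280, - 243, - 182, 176,226, 259]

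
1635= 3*545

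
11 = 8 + 3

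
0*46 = 0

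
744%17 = 13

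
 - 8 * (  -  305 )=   2440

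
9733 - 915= 8818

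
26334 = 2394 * 11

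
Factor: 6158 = 2^1*3079^1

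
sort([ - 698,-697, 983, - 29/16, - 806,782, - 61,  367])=[-806, - 698,-697,  -  61, - 29/16,367, 782, 983]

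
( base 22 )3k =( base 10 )86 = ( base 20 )46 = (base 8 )126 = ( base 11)79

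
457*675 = 308475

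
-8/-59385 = 8/59385=0.00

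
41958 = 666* 63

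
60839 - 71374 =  - 10535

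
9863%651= 98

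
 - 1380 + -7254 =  - 8634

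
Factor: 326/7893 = 2^1* 3^(- 2 )*163^1 * 877^(-1)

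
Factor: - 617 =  - 617^1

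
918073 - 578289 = 339784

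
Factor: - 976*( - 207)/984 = 2^1*3^1 *23^1*41^(-1 ) * 61^1= 8418/41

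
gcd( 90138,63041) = 1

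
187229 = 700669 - 513440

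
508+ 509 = 1017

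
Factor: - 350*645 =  - 2^1*3^1 * 5^3*7^1*43^1 = - 225750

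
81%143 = 81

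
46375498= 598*77551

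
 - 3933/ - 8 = 3933/8 = 491.62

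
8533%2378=1399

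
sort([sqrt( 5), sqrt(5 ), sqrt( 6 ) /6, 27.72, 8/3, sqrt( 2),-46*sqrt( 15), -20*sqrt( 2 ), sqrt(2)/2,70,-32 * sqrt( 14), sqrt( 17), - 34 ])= [- 46 *sqrt( 15 ) ,-32*sqrt( 14), - 34, -20* sqrt(2), sqrt( 6 )/6, sqrt( 2) /2, sqrt(2), sqrt( 5 ),sqrt (5), 8/3, sqrt(17), 27.72, 70]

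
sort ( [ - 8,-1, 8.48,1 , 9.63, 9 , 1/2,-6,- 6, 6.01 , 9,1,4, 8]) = [ - 8, - 6, - 6 , - 1,1/2,  1, 1, 4 , 6.01,  8 , 8.48,  9,9 , 9.63 ] 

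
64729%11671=6374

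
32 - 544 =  - 512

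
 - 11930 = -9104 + -2826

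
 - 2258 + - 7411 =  - 9669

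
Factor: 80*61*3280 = 2^8*5^2 * 41^1 * 61^1 =16006400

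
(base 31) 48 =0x84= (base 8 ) 204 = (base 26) 52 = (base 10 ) 132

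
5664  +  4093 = 9757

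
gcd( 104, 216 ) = 8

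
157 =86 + 71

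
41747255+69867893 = 111615148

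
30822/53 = 30822/53 = 581.55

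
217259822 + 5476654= 222736476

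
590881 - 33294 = 557587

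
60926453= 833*73141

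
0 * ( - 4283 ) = 0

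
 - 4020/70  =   - 58 + 4/7= -  57.43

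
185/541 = 185/541 = 0.34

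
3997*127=507619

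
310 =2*155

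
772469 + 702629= 1475098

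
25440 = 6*4240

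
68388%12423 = 6273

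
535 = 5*107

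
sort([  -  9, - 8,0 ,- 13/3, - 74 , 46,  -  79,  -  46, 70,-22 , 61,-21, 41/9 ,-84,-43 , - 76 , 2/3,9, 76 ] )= [-84, - 79, - 76,-74, - 46,-43, - 22, - 21, - 9, - 8, - 13/3, 0, 2/3, 41/9, 9 , 46, 61 , 70,76]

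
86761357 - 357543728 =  - 270782371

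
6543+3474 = 10017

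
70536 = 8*8817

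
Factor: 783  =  3^3 * 29^1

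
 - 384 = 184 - 568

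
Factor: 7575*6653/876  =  16798825/292 = 2^ (- 2)*5^2*73^( - 1 )*101^1*6653^1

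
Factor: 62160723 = 3^3*19^1*121171^1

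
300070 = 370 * 811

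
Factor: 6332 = 2^2*1583^1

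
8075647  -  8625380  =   -549733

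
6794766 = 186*36531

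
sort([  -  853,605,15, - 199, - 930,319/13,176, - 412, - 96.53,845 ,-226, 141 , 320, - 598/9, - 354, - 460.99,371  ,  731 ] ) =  [ -930, - 853, - 460.99, - 412, - 354,-226, - 199,-96.53, - 598/9,15 , 319/13, 141, 176, 320,371,605 , 731,845 ] 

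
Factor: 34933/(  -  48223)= - 7^ ( - 1)*83^(  -  2 )*181^1*193^1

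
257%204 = 53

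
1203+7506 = 8709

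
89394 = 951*94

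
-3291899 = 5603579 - 8895478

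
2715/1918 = 1 + 797/1918 = 1.42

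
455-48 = 407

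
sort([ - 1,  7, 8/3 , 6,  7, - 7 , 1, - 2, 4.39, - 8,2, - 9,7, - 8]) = [ - 9, - 8, - 8, - 7,-2, - 1,1, 2, 8/3 , 4.39,6, 7,7, 7]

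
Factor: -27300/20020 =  - 15/11   =  - 3^1*5^1*11^( - 1) 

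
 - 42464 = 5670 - 48134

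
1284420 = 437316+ 847104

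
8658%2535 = 1053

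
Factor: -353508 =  - 2^2*3^1*89^1*331^1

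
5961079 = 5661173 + 299906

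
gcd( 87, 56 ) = 1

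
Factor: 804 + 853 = 1657^1=1657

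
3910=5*782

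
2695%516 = 115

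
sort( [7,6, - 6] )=[ - 6,6, 7 ]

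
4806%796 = 30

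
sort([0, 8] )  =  [0, 8]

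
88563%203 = 55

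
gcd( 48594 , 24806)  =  2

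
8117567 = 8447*961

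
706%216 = 58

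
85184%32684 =19816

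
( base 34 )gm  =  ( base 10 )566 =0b1000110110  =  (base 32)hm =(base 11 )475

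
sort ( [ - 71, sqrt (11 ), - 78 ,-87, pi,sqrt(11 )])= [ - 87, - 78, - 71, pi, sqrt (11), sqrt( 11)] 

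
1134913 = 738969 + 395944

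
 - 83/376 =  - 1 + 293/376=- 0.22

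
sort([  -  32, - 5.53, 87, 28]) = [ - 32, - 5.53,28,  87]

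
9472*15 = 142080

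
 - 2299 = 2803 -5102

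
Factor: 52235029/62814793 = 7^2 * 11^1* 1163^( - 1)*54011^( - 1) * 96911^1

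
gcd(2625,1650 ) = 75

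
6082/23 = 6082/23  =  264.43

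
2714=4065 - 1351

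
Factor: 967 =967^1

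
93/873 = 31/291= 0.11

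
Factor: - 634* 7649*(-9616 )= 2^5 *317^1*601^1*7649^1 = 46632465056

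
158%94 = 64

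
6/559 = 6/559 = 0.01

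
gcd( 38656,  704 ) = 64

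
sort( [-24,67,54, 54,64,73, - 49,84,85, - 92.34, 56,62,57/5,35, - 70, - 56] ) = [ - 92.34, - 70, - 56, - 49, - 24,57/5,35,54, 54,56,62, 64,67,73, 84,  85 ]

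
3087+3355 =6442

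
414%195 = 24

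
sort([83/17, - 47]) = [ - 47,83/17 ] 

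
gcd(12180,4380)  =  60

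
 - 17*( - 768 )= 13056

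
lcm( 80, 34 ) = 1360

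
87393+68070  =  155463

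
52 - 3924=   -  3872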